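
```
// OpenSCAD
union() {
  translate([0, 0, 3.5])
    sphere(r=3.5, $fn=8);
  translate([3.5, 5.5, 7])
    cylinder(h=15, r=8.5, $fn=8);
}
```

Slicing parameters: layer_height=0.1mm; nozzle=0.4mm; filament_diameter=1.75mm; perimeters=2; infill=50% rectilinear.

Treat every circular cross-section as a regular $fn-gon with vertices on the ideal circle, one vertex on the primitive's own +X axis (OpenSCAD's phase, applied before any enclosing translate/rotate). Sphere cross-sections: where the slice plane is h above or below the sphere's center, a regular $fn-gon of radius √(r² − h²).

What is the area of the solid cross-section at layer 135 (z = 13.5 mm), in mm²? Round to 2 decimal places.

At z = 13.5 mm: the sphere is absent (|z−center|=10.000 > r=3.5); the r=8.5 cylinder at (3.5, 5.5) contributes a regular 8-gon of circumradius 8.5 (area = (8/2)·8.500²·sin(360°/8) = 204.35 mm²); Taking the union: only the r=8.5 cylinder at (3.5, 5.5) is present, so the union is just that shape — area = 204.35 mm². Overall, the cross-section is a single solid region. Net area = 204.35 mm².

204.35 mm²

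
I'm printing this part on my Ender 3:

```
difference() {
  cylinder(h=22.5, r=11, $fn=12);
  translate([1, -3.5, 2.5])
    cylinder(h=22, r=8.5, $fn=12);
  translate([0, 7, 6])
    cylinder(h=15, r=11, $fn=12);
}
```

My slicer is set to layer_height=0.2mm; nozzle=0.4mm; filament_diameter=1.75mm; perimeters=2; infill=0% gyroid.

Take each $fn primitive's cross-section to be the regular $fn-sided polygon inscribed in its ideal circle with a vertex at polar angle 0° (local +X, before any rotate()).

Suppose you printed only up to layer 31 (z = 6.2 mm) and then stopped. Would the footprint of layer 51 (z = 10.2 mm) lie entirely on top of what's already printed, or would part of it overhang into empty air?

entirely on top

Compare the two slices. At z = 6.2: the r=11 cylinder contributes a regular 12-gon of circumradius 11 (area = (12/2)·11.000²·sin(360°/12) = 363.00 mm²); the cylinder at (1, -3.5): section is a regular 12-gon, circumradius r=8.5 (area = (12/2)·8.500²·sin(360°/12) = 216.75 mm²); the r=11 cylinder at (0, 7) gives a regular 12-gon of circumradius 11 (constant along its height) (area = (12/2)·11.000²·sin(360°/12) = 363.00 mm²); Subtracting the remaining from the first: starting from the r=11 cylinder (363.00 mm²), the r=8.5 cylinder at (1, -3.5) partially overlaps it — only the 204.00 mm² overlap (of its 216.75 mm²) is removed, clipping the outline; the r=11 cylinder at (0, 7) partially overlaps it — only the 122.09 mm² overlap (of its 363.00 mm²) is removed, clipping the outline — area = 36.91 mm². At z = 10.2: the r=11 cylinder gives a regular 12-gon of circumradius 11 (constant along its height) (area = (12/2)·11.000²·sin(360°/12) = 363.00 mm²); the cylinder at (1, -3.5): section is a regular 12-gon, circumradius r=8.5 (area = (12/2)·8.500²·sin(360°/12) = 216.75 mm²); the cylinder at (0, 7): section is a regular 12-gon, circumradius r=11 (area = (12/2)·11.000²·sin(360°/12) = 363.00 mm²); Taking the first minus the rest: starting from the r=11 cylinder (363.00 mm²), the r=8.5 cylinder at (1, -3.5) partially overlaps it — only the 204.00 mm² overlap (of its 216.75 mm²) is removed, clipping the outline; the r=11 cylinder at (0, 7) partially overlaps it — only the 122.09 mm² overlap (of its 363.00 mm²) is removed, clipping the outline — area = 36.91 mm². Checking containment: the cross-section at z = 10.2 is a subset of the cross-section at z = 6.2.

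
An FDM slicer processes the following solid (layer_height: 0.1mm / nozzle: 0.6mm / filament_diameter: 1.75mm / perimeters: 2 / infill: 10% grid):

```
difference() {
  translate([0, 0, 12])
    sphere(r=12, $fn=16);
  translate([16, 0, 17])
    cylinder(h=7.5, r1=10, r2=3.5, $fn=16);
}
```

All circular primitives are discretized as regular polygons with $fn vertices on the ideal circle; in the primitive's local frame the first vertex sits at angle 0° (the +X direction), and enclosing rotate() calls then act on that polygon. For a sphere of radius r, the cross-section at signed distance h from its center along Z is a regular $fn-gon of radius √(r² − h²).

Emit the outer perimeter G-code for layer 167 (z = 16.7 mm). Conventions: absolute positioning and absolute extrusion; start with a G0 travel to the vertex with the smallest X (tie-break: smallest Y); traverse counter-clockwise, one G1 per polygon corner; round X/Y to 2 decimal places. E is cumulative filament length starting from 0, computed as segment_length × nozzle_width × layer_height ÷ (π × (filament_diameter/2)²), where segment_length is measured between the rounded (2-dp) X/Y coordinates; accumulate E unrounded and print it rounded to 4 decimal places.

At z = 16.7 mm: the r=12 sphere contributes a regular 16-gon of circumradius √(12²−4.7²) = 11.041; the cone at (16, 0) is not intersected at this z (z outside [17, 24.5]); Taking the first minus the rest: none of the subtracted shapes is present at this height, so the r=12 sphere is unchanged — 1 connected region. The outline is a single polygon with 16 vertices. Extrusion per mm of travel: 0.6 × 0.1 / (π × 0.875²) = 0.024945. Accumulating E over each segment gives final E = 1.7196.

G0 X-11.04 Y0.00 Z16.70
G1 X-10.20 Y-4.23 E0.1076
G1 X-7.81 Y-7.81 E0.2150
G1 X-4.23 Y-10.20 E0.3223
G1 X0.00 Y-11.04 E0.4299
G1 X4.23 Y-10.20 E0.5375
G1 X7.81 Y-7.81 E0.6449
G1 X10.20 Y-4.23 E0.7522
G1 X11.04 Y0.00 E0.8598
G1 X10.20 Y4.23 E0.9674
G1 X7.81 Y7.81 E1.0748
G1 X4.23 Y10.20 E1.1821
G1 X0.00 Y11.04 E1.2897
G1 X-4.23 Y10.20 E1.3973
G1 X-7.81 Y7.81 E1.5047
G1 X-10.20 Y4.23 E1.6121
G1 X-11.04 Y0.00 E1.7196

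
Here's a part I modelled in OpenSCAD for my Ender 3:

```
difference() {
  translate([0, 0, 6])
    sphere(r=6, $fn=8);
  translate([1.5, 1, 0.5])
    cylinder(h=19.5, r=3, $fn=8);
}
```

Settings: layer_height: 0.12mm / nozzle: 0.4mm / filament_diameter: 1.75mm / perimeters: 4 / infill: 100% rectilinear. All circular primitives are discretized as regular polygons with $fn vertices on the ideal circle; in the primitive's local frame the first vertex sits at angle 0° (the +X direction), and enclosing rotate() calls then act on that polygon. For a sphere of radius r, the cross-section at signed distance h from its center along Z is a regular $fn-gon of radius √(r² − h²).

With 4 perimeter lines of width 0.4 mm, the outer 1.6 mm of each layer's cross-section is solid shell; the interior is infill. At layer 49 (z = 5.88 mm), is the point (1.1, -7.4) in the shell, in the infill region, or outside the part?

At z = 5.88 mm: the r=6 sphere contributes a regular 8-gon of circumradius √(6²−0.12²) = 5.999; the cylinder at (1.5, 1): section is a regular 8-gon, circumradius r=3; Subtracting the remaining from the first: starting from the r=6 sphere, the r=3 cylinder at (1.5, 1) lies wholly inside it (removes its full 25.46 mm² and its 18.37 mm outline becomes a hole wall) — 1 connected region with 1 hole. Overall, the cross-section is one region with 1 hole. The nearest boundary edge runs (4.24, -4.24)→(-0.00, -6.00); distance from the point to it = 1.72 mm. The point is not inside any of the regions above, so it lies outside the cross-section (1.72 mm from the nearest boundary).

outside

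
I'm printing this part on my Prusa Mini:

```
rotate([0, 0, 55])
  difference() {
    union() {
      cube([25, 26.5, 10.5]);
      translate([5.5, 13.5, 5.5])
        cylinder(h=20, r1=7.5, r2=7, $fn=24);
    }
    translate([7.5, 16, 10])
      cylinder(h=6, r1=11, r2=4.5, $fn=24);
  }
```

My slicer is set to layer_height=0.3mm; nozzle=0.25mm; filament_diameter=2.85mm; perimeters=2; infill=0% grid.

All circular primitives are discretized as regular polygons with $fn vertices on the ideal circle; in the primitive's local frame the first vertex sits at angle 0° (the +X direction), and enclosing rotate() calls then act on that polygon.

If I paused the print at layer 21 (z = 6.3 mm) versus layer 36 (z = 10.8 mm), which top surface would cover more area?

layer 21 (z = 6.3 mm)

Layer 21 (z = 6.3): the cube (footprint 25×26.5) is included at this height (area 662.50 mm²); the cone at (5.5, 13.5) contributes a regular 24-gon of circumradius 7.480 (interpolated between r1=7.5 and r2=7 at t=0.040) (area = (24/2)·7.480²·sin(360°/24) = 173.77 mm²); Merging all regions: the regions partially overlap — summed areas 836.27 mm² minus the doubly-counted overlap 160.48 mm² gives 675.80 mm² — area = 675.80 mm²; the cone at (7.5, 16) does not reach this height (z outside [10, 16]); Taking the first minus the rest: none of the subtracted shapes is present at this height, so the result so far is unchanged — area = 675.80 mm²; (rotated 55° about Z; rotation is an isometry so areas/perimeters/island counts are preserved). So its area = 675.80 mm². Layer 36 (z = 10.8): the cube does not reach this height (z outside [0, 10.5]); the cone at (5.5, 13.5) (r1=7.5→r2=7) has section circumradius 7.367 here — a regular 24-gon (area = (24/2)·7.367²·sin(360°/24) = 168.58 mm²); Taking the union: only the cone at (5.5, 13.5) is present, so the union is just that shape — area = 168.58 mm²; the cone at (7.5, 16) (r1=11→r2=4.5) has section circumradius 10.133 here — a regular 24-gon (area = (24/2)·10.133²·sin(360°/24) = 318.92 mm²); After the difference (first − rest): starting from that combined region (168.58 mm²), the cone at (7.5, 16) partially overlaps it — only the 165.85 mm² overlap (of its 318.92 mm²) is removed, clipping the outline — area = 2.73 mm²; (rotated 55° about Z; rotation is an isometry so areas/perimeters/island counts are preserved). So its area = 2.73 mm². Layer 21 is larger (675.80 vs 2.73 mm²).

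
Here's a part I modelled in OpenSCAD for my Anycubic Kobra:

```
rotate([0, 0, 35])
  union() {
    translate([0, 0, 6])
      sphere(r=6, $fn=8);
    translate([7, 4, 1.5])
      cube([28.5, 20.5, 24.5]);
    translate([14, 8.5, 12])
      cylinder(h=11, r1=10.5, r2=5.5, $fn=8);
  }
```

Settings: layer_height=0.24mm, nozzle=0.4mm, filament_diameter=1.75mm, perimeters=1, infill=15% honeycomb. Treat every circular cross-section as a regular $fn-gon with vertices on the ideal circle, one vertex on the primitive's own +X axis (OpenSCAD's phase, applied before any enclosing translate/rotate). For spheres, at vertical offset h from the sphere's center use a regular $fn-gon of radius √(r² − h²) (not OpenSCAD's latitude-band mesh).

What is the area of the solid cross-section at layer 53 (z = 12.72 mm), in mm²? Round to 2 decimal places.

At z = 12.72 mm: the sphere is not intersected at this z (|z−center|=6.720 > r=6); the cube at (7, 4) is present — its section is the full 28.5×20.5 rectangle (area 584.25 mm²); the cone at (14, 8.5) (r1=10.5→r2=5.5) has section circumradius 10.173 here — a regular 8-gon (area = (8/2)·10.173²·sin(360°/8) = 292.70 mm²); Combining (union): the regions partially overlap — summed areas 876.95 mm² minus the doubly-counted overlap 207.32 mm² gives 669.63 mm² — area = 669.63 mm²; (whole slice rotated 35° about Z — lengths, areas and connectivity unchanged). Overall, the cross-section is a single solid region. Net area = 669.63 mm².

669.63 mm²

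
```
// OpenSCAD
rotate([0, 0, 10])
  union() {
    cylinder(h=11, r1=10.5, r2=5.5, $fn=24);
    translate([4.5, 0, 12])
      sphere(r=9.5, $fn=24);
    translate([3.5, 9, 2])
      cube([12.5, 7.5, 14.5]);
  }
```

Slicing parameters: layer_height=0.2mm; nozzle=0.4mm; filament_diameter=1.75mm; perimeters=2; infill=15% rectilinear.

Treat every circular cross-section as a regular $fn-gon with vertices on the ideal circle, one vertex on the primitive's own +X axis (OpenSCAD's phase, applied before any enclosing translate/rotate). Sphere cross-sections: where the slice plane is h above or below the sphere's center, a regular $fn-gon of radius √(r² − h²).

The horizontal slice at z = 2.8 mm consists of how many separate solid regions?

2

At z = 2.8 mm: the cone contributes a regular 24-gon of circumradius 9.227 (interpolated between r1=10.5 and r2=5.5 at t=0.255); the sphere at (4.5, 0): section is a regular 24-gon, circumradius = √(r²−h²) = √(9.5²−9.2²) = 2.369; the cube at (3.5, 9) (footprint 12.5×7.5) is included at this height; Combining (union): the regions partially overlap (shared area 17.42 mm²), so overlapping operands fuse into one piece — 2 connected regions; (rotated 10° about Z; rotation is an isometry so areas/perimeters/island counts are preserved). The result has 2 disconnected regions.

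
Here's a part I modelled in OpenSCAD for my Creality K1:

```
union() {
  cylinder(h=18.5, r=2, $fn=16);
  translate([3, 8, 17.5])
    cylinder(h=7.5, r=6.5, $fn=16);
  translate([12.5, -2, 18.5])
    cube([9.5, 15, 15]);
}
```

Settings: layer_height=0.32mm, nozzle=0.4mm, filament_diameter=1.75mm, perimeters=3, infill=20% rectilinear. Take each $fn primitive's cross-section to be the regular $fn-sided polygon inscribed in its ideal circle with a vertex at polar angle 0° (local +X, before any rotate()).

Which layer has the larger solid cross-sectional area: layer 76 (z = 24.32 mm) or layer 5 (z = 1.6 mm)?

Layer 76 (z = 24.32): the cylinder does not reach this height (z outside [0, 18.5]); the r=6.5 cylinder at (3, 8) gives a regular 16-gon of circumradius 6.5 (constant along its height) (area = (16/2)·6.500²·sin(360°/16) = 129.35 mm²); the cube at (12.5, -2) (footprint 9.5×15) is included at this height (area 142.50 mm²); Combining (union): the 2 present regions are separate (no shared area or edge), so areas and boundary lengths simply add and each stays a separate island — area = 271.85 mm². So its area = 271.85 mm². Layer 5 (z = 1.6): the r=2 cylinder gives a regular 16-gon of circumradius 2 (constant along its height) (area = (16/2)·2.000²·sin(360°/16) = 12.25 mm²); the cylinder at (3, 8) does not reach this height (z outside [17.5, 25]); the cube at (12.5, -2) is not intersected at this z (z outside [18.5, 33.5]); Combining (union): only the r=2 cylinder is present, so the union is just that shape — area = 12.25 mm². So its area = 12.25 mm². Layer 76 is larger (271.85 vs 12.25 mm²).

layer 76 (z = 24.32 mm)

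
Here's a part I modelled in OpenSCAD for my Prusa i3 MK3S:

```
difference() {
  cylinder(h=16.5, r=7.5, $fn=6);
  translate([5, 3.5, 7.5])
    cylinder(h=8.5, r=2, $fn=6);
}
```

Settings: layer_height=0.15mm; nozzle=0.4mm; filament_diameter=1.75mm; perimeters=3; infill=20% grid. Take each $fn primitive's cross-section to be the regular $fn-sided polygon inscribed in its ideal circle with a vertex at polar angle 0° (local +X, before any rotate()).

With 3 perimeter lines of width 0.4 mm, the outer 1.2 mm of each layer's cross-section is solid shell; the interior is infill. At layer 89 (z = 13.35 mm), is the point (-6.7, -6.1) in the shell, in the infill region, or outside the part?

outside

At z = 13.35 mm: the cylinder: section is a regular 6-gon, circumradius r=7.5; the r=2 cylinder at (5, 3.5) contributes a regular 6-gon of circumradius 2; Subtracting the remaining from the first: starting from the r=7.5 cylinder, the r=2 cylinder at (5, 3.5) partially overlaps it — only the 6.76 mm² overlap (of its 10.39 mm²) is removed, clipping the outline — 1 connected region. Overall, the cross-section is a single solid region. The nearest boundary edge runs (-3.75, -6.50)→(-7.50, 0.00); distance from the point to it = 2.36 mm. The point is not inside any of the regions above, so it lies outside the cross-section (2.36 mm from the nearest boundary).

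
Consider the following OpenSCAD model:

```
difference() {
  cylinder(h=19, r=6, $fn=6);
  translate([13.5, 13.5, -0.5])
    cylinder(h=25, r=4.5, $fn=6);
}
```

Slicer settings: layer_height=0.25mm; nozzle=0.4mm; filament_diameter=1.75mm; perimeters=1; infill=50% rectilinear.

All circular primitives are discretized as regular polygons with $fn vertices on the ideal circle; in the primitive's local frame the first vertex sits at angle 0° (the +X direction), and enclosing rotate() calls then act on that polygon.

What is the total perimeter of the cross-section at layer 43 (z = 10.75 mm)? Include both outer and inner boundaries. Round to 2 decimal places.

36.00 mm

At z = 10.75 mm: the r=6 cylinder gives a regular 6-gon of circumradius 6 (constant along its height) (perimeter = 2·6·6.000·sin(180°/6) = 36.00 mm); the r=4.5 cylinder at (13.5, 13.5) contributes a regular 6-gon of circumradius 4.5 (perimeter = 2·6·4.500·sin(180°/6) = 27.00 mm); After the difference (first − rest): starting from the r=6 cylinder, the r=4.5 cylinder at (13.5, 13.5) misses the remaining region (no effect) — boundary = 36.00 mm. Overall, the cross-section is a single solid region. Total boundary length (outer) = 36.00 mm.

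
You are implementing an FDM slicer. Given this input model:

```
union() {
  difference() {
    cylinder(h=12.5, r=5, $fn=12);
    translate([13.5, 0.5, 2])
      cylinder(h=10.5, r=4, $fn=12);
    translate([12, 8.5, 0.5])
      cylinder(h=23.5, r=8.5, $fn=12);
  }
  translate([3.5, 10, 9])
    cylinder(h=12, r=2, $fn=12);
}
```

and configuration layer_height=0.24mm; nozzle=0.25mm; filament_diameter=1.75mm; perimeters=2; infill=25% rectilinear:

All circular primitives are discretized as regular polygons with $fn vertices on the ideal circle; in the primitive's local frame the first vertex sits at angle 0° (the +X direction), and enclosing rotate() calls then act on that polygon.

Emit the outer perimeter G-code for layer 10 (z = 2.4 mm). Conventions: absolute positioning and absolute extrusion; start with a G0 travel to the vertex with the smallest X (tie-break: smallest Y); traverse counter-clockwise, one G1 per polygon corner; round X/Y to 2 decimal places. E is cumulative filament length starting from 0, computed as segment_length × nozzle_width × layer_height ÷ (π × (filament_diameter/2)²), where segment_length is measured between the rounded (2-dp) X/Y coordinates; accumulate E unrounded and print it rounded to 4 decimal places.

G0 X-5.00 Y0.00 Z2.40
G1 X-4.33 Y-2.50 E0.0646
G1 X-2.50 Y-4.33 E0.1291
G1 X0.00 Y-5.00 E0.1937
G1 X2.50 Y-4.33 E0.2582
G1 X4.33 Y-2.50 E0.3228
G1 X5.00 Y0.00 E0.3874
G1 X4.33 Y2.50 E0.4519
G1 X2.50 Y4.33 E0.5165
G1 X0.00 Y5.00 E0.5811
G1 X-2.50 Y4.33 E0.6456
G1 X-4.33 Y2.50 E0.7102
G1 X-5.00 Y0.00 E0.7747

At z = 2.4 mm: the r=5 cylinder gives a regular 12-gon of circumradius 5 (constant along its height); the r=4 cylinder at (13.5, 0.5) gives a regular 12-gon of circumradius 4 (constant along its height); the cylinder at (12, 8.5): section is a regular 12-gon, circumradius r=8.5; After the difference (first − rest): starting from the r=5 cylinder, the r=4 cylinder at (13.5, 0.5) misses the remaining region (no effect); the r=8.5 cylinder at (12, 8.5) misses the remaining region (no effect) — 1 connected region; the cylinder at (3.5, 10) is not intersected at this z (z outside [9, 21]); Merging all regions: only the result so far is present, so the union is just that shape — 1 connected region. The outline is a single polygon with 12 vertices. Extrusion per mm of travel: 0.25 × 0.24 / (π × 0.875²) = 0.024945. Accumulating E over each segment gives final E = 0.7747.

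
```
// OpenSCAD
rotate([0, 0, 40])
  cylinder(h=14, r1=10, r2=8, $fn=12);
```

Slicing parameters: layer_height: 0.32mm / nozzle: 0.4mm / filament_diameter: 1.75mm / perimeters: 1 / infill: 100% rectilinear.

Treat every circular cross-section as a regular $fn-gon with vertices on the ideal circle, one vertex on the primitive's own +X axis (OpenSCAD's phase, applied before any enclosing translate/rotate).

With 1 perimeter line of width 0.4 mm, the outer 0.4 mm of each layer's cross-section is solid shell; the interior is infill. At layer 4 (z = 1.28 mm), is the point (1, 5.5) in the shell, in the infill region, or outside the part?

infill

At z = 1.28 mm: the cone: at t=0.091 of its height the radius interpolates to r₁+(r₂−r₁)t = 9.817, giving a regular 12-gon of that circumradius; (rotated 40° about Z; rotation is an isometry so areas/perimeters/island counts are preserved). Overall, the cross-section is a single solid region. Undo the 40° rotation: the query point maps to (4.301, 3.570) in the un-rotated model frame. The nearest boundary edge runs (8.50, 4.91)→(4.91, 8.50); distance from the point to it = 3.92 mm. The point is inside the cross-section and 3.92 mm from the nearest boundary — more than the 0.4 mm shell width (1 × 0.4), so it's in the infill interior.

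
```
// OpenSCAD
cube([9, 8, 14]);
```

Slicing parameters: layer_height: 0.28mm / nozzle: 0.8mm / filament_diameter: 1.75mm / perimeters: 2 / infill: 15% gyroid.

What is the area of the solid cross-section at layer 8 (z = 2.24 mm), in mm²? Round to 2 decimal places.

At z = 2.24 mm: the cube is present — its section is the full 9×8 rectangle (area 72.00 mm²). Overall, the cross-section is a single solid region. Net area = 72.00 mm².

72.00 mm²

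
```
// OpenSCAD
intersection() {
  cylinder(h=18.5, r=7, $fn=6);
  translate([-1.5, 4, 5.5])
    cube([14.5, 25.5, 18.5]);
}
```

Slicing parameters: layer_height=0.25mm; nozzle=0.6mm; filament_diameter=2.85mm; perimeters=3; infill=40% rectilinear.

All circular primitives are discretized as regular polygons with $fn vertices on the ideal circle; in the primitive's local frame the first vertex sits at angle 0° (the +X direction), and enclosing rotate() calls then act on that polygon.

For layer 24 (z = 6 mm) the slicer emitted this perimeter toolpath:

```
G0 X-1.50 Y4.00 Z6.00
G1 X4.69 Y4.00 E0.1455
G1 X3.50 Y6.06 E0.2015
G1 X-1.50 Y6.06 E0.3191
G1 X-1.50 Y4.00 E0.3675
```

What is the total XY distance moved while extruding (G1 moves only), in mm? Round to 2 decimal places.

15.63 mm

Sum the Euclidean lengths of each G1 segment: total = 15.63 mm.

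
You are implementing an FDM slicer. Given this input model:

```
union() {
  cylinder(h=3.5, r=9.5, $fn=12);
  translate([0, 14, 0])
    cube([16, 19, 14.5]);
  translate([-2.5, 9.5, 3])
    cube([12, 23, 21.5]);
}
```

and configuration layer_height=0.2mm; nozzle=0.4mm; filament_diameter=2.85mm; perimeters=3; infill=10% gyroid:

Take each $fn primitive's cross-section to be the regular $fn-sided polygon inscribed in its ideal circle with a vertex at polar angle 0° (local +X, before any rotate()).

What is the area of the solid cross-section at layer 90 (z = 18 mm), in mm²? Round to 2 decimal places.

At z = 18 mm: the cylinder does not reach this height (z outside [0, 3.5]); the cube at (0, 14) is absent (z outside [0, 14.5]); the cube at (-2.5, 9.5) (footprint 12×23) is included at this height (area 276.00 mm²); Taking the union: only the 12×23 cube at (-2.5, 9.5) is present, so the union is just that shape — area = 276.00 mm². Overall, the cross-section is a single solid region. Net area = 276.00 mm².

276.00 mm²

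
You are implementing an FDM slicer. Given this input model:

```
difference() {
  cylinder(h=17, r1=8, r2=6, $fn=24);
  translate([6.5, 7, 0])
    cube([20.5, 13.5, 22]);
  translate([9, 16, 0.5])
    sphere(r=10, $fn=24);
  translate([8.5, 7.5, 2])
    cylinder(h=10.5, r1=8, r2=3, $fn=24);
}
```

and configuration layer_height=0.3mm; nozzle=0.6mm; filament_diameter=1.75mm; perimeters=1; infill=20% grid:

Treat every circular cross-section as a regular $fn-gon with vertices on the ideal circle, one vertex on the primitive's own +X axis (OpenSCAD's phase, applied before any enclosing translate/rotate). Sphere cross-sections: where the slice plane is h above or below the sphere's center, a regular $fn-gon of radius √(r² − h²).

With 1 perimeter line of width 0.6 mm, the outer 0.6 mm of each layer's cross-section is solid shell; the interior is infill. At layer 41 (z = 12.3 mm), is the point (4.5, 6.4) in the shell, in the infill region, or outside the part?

outside

At z = 12.3 mm: the cone contributes a regular 24-gon of circumradius 6.553 (interpolated between r1=8 and r2=6 at t=0.724); the cube at (6.5, 7) is present — its section is the full 20.5×13.5 rectangle; the sphere at (9, 16) is not intersected at this z (|z−center|=11.800 > r=10); the cone at (8.5, 7.5) (r1=8→r2=3) has section circumradius 3.095 here — a regular 24-gon; After the difference (first − rest): starting from the cone, the 20.5×13.5 cube at (6.5, 7) misses the remaining region (no effect); the cone at (8.5, 7.5) misses the remaining region (no effect) — 1 connected region. Overall, the cross-section is a single solid region. The nearest boundary edge runs (3.28, 5.68)→(4.63, 4.63); distance from the point to it = 1.32 mm. The point is not inside any of the regions above, so it lies outside the cross-section (1.32 mm from the nearest boundary).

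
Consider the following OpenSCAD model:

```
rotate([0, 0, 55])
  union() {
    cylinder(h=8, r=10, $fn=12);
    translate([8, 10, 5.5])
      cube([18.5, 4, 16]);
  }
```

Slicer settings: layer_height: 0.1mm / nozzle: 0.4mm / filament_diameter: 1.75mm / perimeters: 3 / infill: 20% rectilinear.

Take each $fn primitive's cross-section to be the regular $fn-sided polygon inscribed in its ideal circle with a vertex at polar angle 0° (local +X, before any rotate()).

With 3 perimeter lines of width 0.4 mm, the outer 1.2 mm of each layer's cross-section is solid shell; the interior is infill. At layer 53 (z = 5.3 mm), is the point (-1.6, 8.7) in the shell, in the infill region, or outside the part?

At z = 5.3 mm: the r=10 cylinder gives a regular 12-gon of circumradius 10 (constant along its height); the cube at (8, 10) is absent (z outside [5.5, 21.5]); Combining (union): only the r=10 cylinder is present, so the union is just that shape — 1 connected region; (whole slice rotated 55° about Z — lengths, areas and connectivity unchanged). Overall, the cross-section is a single solid region. Undo the 55° rotation: the query point maps to (6.209, 6.301) in the un-rotated model frame. The nearest boundary edge runs (8.66, 5.00)→(5.00, 8.66); distance from the point to it = 0.81 mm. The point is inside the cross-section, 0.81 mm from the nearest boundary — within the 1.2 mm shell band (3 × 0.4).

shell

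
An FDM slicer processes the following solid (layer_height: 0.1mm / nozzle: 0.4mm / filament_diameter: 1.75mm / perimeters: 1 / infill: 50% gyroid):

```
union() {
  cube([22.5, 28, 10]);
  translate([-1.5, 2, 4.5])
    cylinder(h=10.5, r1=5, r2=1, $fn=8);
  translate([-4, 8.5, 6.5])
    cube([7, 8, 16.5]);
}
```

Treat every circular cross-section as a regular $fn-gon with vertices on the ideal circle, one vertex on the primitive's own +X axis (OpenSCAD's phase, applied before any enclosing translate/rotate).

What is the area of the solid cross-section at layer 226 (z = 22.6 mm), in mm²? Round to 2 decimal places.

56.00 mm²

At z = 22.6 mm: the cube does not reach this height (z outside [0, 10]); the cone at (-1.5, 2) does not reach this height (z outside [4.5, 15]); the cube at (-4, 8.5) is present — its section is the full 7×8 rectangle (area 56.00 mm²); Combining (union): only the 7×8 cube at (-4, 8.5) is present, so the union is just that shape — area = 56.00 mm². Overall, the cross-section is a single solid region. Net area = 56.00 mm².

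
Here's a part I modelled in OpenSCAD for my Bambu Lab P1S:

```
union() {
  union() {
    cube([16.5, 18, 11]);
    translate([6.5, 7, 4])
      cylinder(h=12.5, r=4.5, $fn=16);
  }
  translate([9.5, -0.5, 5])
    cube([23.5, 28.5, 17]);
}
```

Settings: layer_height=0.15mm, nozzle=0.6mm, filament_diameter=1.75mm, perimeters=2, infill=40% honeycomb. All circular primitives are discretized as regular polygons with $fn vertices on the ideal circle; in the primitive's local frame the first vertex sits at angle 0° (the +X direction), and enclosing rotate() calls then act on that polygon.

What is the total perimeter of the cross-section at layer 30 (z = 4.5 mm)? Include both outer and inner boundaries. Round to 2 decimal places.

At z = 4.5 mm: the cube is present — its section is the full 16.5×18 rectangle (perimeter 69.00 mm); the cylinder at (6.5, 7): section is a regular 16-gon, circumradius r=4.5 (perimeter = 2·16·4.500·sin(180°/16) = 28.09 mm); Combining (union): the r=4.5 cylinder at (6.5, 7) lies entirely inside the 16.5×18 cube, so the union is just the 16.5×18 cube — boundary = 69.00 mm; the cube at (9.5, -0.5) does not reach this height (z outside [5, 22]); Combining (union): only the result so far is present, so the union is just that shape — boundary = 69.00 mm. Overall, the cross-section is a single solid region. Total boundary length (outer) = 69.00 mm.

69.00 mm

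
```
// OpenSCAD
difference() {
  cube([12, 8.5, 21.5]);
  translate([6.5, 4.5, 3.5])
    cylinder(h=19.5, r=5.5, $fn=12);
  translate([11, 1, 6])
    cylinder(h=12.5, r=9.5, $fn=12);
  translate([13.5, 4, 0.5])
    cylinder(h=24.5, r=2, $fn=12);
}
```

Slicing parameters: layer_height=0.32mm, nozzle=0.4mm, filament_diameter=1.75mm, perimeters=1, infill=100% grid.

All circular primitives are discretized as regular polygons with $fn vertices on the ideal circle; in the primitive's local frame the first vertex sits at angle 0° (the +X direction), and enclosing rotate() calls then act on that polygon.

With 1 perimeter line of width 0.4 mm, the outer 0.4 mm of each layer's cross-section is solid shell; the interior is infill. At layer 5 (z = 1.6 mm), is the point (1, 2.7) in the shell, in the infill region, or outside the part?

infill

At z = 1.6 mm: the cube is present — its section is the full 12×8.5 rectangle; the cylinder at (6.5, 4.5) is not intersected at this z (z outside [3.5, 23]); the cylinder at (11, 1) is not intersected at this z (z outside [6, 18.5]); the r=2 cylinder at (13.5, 4) gives a regular 12-gon of circumradius 2 (constant along its height); Subtracting the remaining from the first: starting from the 12×8.5 cube, the r=2 cylinder at (13.5, 4) partially overlaps it — only the 0.79 mm² overlap (of its 12.00 mm²) is removed, clipping the outline — 1 connected region. Overall, the cross-section is a single solid region. The nearest boundary edge runs (0.00, 0.00)→(0.00, 8.50); distance from the point to it = 1.00 mm. The point is inside the cross-section and 1.00 mm from the nearest boundary — more than the 0.4 mm shell width (1 × 0.4), so it's in the infill interior.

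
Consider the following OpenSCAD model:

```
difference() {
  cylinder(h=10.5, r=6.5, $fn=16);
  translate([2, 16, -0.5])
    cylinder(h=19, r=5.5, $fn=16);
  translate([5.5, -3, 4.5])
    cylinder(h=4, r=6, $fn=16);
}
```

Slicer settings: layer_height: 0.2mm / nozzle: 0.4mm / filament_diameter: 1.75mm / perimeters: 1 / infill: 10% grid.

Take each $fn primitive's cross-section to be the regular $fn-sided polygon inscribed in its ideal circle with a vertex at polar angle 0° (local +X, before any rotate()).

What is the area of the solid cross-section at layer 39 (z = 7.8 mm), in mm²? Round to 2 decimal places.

83.67 mm²

At z = 7.8 mm: the r=6.5 cylinder gives a regular 16-gon of circumradius 6.5 (constant along its height) (area = (16/2)·6.500²·sin(360°/16) = 129.35 mm²); the r=5.5 cylinder at (2, 16) gives a regular 16-gon of circumradius 5.5 (constant along its height) (area = (16/2)·5.500²·sin(360°/16) = 92.61 mm²); the r=6 cylinder at (5.5, -3) contributes a regular 16-gon of circumradius 6 (area = (16/2)·6.000²·sin(360°/16) = 110.21 mm²); Subtracting the remaining from the first: starting from the r=6.5 cylinder (129.35 mm²), the r=5.5 cylinder at (2, 16) misses the remaining region (no effect); the r=6 cylinder at (5.5, -3) partially overlaps it — only the 45.67 mm² overlap (of its 110.21 mm²) is removed, clipping the outline — area = 83.67 mm². Overall, the cross-section is a single solid region. Net area = 83.67 mm².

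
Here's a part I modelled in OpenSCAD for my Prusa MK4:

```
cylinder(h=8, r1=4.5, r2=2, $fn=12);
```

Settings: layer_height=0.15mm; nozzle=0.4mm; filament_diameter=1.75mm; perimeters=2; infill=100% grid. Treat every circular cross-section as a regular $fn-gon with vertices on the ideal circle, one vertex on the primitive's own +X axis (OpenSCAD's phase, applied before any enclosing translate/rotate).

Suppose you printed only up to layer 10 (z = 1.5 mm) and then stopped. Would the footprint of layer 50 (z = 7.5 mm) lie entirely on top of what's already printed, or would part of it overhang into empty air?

Compare the two slices. At z = 1.5: the cone: at t=0.188 of its height the radius interpolates to r₁+(r₂−r₁)t = 4.031, giving a regular 12-gon of that circumradius (area = (12/2)·4.031²·sin(360°/12) = 48.75 mm²). At z = 7.5: the cone (r1=4.5→r2=2) has section circumradius 2.156 here — a regular 12-gon (area = (12/2)·2.156²·sin(360°/12) = 13.95 mm²). Checking containment: the cross-section at z = 7.5 is a subset of the cross-section at z = 1.5.

entirely on top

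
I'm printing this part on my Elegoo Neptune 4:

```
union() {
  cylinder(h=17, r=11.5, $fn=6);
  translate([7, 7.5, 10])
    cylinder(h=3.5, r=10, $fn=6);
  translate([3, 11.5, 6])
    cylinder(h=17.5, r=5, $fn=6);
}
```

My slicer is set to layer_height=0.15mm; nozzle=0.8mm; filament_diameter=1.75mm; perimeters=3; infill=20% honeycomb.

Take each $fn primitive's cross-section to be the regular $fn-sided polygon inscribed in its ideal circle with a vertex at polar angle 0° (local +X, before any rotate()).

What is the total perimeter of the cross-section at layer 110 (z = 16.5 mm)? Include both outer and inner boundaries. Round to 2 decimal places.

80.70 mm

At z = 16.5 mm: the cylinder: section is a regular 6-gon, circumradius r=11.5 (perimeter = 2·6·11.500·sin(180°/6) = 69.00 mm); the cylinder at (7, 7.5) is not intersected at this z (z outside [10, 13.5]); the r=5 cylinder at (3, 11.5) gives a regular 6-gon of circumradius 5 (constant along its height) (perimeter = 2·6·5.000·sin(180°/6) = 30.00 mm); Combining (union): the regions partially overlap (shared area 17.64 mm²), so the edge portions inside another operand are dropped and the merged outline is re-measured after clipping — boundary = 80.70 mm. Overall, the cross-section is a single solid region. Total boundary length (outer) = 80.70 mm.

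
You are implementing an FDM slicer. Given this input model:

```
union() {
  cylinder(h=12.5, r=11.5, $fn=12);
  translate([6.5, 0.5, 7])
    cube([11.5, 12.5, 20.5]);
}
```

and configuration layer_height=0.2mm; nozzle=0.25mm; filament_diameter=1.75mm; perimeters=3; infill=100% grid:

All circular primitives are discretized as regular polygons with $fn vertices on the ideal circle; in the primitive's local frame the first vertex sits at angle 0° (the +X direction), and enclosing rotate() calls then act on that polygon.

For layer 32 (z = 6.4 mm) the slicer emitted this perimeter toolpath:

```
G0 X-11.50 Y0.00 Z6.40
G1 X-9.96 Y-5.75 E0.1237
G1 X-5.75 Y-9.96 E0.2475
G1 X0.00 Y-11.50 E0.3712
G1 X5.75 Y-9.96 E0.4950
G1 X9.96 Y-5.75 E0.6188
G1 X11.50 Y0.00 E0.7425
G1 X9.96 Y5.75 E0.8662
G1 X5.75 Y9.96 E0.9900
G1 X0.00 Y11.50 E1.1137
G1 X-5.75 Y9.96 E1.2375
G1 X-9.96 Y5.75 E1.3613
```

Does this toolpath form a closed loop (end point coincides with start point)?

no

Start point (G0): (-11.50, 0.00). End point (last G1): the path does not return to the start — open.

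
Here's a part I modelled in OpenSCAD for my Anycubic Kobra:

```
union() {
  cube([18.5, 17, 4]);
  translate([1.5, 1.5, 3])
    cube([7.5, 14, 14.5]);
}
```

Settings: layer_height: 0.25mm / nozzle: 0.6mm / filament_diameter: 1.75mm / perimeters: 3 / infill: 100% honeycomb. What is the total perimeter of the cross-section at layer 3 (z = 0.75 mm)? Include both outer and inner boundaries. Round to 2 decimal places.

At z = 0.75 mm: the 18.5×17 cube contributes its full rectangle (perimeter 71.00 mm); the cube at (1.5, 1.5) is absent (z outside [3, 17.5]); Merging all regions: only the 18.5×17 cube is present, so the union is just that shape — boundary = 71.00 mm. Overall, the cross-section is a single solid region. Total boundary length (outer) = 71.00 mm.

71.00 mm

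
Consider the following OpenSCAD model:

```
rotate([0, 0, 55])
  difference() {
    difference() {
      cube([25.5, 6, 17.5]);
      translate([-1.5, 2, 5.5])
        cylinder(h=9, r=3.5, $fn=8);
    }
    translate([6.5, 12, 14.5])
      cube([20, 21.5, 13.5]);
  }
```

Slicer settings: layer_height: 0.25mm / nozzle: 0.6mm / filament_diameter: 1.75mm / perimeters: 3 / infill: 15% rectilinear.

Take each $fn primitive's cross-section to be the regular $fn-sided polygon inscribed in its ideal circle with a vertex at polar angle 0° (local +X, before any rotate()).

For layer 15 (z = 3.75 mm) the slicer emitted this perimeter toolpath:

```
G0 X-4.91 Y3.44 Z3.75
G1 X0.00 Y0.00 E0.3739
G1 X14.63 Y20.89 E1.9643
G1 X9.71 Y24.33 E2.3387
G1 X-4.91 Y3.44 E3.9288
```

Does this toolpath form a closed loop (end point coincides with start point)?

yes

Start point (G0): (-4.91, 3.44). End point (last G1): the path returns to the start — closed.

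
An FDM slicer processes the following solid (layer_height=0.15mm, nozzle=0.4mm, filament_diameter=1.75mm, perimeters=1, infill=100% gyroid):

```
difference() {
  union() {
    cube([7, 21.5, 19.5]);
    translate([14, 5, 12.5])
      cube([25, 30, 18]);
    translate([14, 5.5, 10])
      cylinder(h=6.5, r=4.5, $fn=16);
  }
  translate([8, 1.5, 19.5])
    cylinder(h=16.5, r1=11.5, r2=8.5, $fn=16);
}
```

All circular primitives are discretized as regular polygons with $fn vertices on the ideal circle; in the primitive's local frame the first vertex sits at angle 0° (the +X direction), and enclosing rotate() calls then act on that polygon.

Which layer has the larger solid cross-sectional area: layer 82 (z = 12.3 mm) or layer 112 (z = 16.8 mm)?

layer 112 (z = 16.8 mm)

Layer 82 (z = 12.3): the 7×21.5 cube contributes its full rectangle (area 150.50 mm²); the cube at (14, 5) is not intersected at this z (z outside [12.5, 30.5]); the r=4.5 cylinder at (14, 5.5) contributes a regular 16-gon of circumradius 4.5 (area = (16/2)·4.500²·sin(360°/16) = 61.99 mm²); Taking the union: the 2 present regions are separate (no shared area or edge), so areas and boundary lengths simply add and each stays a separate island — area = 212.49 mm²; the cone at (8, 1.5) does not reach this height (z outside [19.5, 36]); Subtracting the remaining from the first: none of the subtracted shapes is present at this height, so the result so far is unchanged — area = 212.49 mm². So its area = 212.49 mm². Layer 112 (z = 16.8): the cube (footprint 7×21.5) is included at this height (area 150.50 mm²); the cube at (14, 5) is present — its section is the full 25×30 rectangle (area 750.00 mm²); the cylinder at (14, 5.5) is absent (z outside [10, 16.5]); Taking the union: the 2 present regions are separate (no shared area or edge), so areas and boundary lengths simply add and each stays a separate island — area = 900.50 mm²; the cone at (8, 1.5) is absent (z outside [19.5, 36]); After the difference (first − rest): none of the subtracted shapes is present at this height, so the result so far is unchanged — area = 900.50 mm². So its area = 900.50 mm². Layer 112 is larger (900.50 vs 212.49 mm²).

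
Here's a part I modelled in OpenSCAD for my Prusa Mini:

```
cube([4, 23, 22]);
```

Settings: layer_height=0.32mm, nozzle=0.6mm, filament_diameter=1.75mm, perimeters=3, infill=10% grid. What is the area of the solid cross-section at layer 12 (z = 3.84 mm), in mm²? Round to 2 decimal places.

At z = 3.84 mm: the 4×23 cube contributes its full rectangle (area 92.00 mm²). Overall, the cross-section is a single solid region. Net area = 92.00 mm².

92.00 mm²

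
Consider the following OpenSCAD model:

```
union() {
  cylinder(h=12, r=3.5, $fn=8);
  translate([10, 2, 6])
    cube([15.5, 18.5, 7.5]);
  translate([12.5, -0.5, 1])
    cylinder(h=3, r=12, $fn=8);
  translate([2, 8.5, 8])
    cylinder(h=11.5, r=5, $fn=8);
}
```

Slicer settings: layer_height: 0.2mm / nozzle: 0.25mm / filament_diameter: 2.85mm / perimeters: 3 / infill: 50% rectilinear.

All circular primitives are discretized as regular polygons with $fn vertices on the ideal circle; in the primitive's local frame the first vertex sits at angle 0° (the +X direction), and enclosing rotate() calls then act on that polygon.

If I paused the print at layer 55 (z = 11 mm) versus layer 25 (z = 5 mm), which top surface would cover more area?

Layer 55 (z = 11): the r=3.5 cylinder gives a regular 8-gon of circumradius 3.5 (constant along its height) (area = (8/2)·3.500²·sin(360°/8) = 34.65 mm²); the cube at (10, 2) (footprint 15.5×18.5) is included at this height (area 286.75 mm²); the cylinder at (12.5, -0.5) is absent (z outside [1, 4]); the cylinder at (2, 8.5): section is a regular 8-gon, circumradius r=5 (area = (8/2)·5.000²·sin(360°/8) = 70.71 mm²); Combining (union): the 3 present regions are separate (no shared area or edge), so areas and boundary lengths simply add and each stays a separate island — area = 392.11 mm². So its area = 392.11 mm². Layer 25 (z = 5): the r=3.5 cylinder contributes a regular 8-gon of circumradius 3.5 (area = (8/2)·3.500²·sin(360°/8) = 34.65 mm²); the cube at (10, 2) is not intersected at this z (z outside [6, 13.5]); the cylinder at (12.5, -0.5) is not intersected at this z (z outside [1, 4]); the cylinder at (2, 8.5) is not intersected at this z (z outside [8, 19.5]); Combining (union): only the r=3.5 cylinder is present, so the union is just that shape — area = 34.65 mm². So its area = 34.65 mm². Layer 55 is larger (392.11 vs 34.65 mm²).

layer 55 (z = 11 mm)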